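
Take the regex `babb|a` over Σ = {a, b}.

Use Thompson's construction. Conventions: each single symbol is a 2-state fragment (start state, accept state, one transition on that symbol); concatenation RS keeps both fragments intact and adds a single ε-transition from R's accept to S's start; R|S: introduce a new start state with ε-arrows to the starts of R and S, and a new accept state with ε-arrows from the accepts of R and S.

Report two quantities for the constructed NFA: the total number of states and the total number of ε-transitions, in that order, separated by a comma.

12, 7

Recursing over subexpressions:
Each of the 5 symbol leaves contributes 2 states and 0 ε-transitions.
  babb = 8 states, 3 ε-transitions
  babb|a = 12 states, 7 ε-transitions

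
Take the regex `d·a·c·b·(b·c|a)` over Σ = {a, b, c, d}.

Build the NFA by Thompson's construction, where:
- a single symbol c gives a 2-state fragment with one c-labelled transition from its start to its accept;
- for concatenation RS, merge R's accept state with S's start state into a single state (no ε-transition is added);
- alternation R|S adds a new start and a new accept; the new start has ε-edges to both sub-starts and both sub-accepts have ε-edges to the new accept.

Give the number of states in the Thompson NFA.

Building bottom-up:
Each of the 7 symbol leaves contributes a 2-state fragment.
  b·c = 3 states
  b·c|a = 7 states
  d·a·c·b·(b·c|a) = 11 states

11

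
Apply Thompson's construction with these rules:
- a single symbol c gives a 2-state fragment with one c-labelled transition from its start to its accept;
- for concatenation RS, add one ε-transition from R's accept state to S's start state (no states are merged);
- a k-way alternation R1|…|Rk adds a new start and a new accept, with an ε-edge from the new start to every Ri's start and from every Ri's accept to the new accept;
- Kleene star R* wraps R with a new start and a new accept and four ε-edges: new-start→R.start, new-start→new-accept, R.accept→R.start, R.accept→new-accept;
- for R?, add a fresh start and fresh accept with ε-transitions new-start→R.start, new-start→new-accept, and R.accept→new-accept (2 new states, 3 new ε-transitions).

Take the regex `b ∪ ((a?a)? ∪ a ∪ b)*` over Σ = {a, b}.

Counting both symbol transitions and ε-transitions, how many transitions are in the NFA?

Building bottom-up:
Each of the 5 symbol leaves contributes 1 transition (1 symbol, 0 ε).
  a? → 4 transitions (1 symbol, 3 ε)
  a?a → 6 transitions (2 symbol, 4 ε)
  (a?a)? → 9 transitions (2 symbol, 7 ε)
  (a?a)? ∪ a ∪ b → 17 transitions (4 symbol, 13 ε)
  ((a?a)? ∪ a ∪ b)* → 21 transitions (4 symbol, 17 ε)
  b ∪ ((a?a)? ∪ a ∪ b)* → 26 transitions (5 symbol, 21 ε)

26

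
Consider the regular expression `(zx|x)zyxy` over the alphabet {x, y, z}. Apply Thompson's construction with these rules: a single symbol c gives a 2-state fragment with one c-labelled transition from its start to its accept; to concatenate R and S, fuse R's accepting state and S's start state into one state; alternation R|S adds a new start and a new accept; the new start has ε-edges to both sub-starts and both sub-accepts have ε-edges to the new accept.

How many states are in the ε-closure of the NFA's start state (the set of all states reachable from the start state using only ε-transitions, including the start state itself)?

Compute the ε-closure size of each fragment's start state recursively; a symbol fragment's start has no outgoing ε-edge, so its closure is just itself (size 1).
  zx — C equals the left operand's closure size = 1 (its accept is not ε-reachable, so the closure stops there)
  zx|x — new start ε-reaches every alternative's start; none of them accept ε, so the new accept is not reached: C = 1 + 1 + 1 = 3
  (zx|x)zyxy — C equals the left operand's closure size = 3 (its accept is not ε-reachable, so the closure stops there)

3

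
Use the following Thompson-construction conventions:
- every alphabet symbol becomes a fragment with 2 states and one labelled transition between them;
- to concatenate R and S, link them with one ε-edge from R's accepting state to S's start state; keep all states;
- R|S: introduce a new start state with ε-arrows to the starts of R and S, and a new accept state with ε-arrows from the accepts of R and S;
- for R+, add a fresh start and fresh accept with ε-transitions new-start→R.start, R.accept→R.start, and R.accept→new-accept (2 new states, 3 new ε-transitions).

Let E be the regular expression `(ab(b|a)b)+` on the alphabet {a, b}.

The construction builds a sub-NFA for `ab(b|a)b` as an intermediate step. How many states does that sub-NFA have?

12

Fragment for `ab(b|a)b`:
Each of the 5 symbol leaves contributes a 2-state fragment.
  b|a = 6 states
  ab(b|a)b = 12 states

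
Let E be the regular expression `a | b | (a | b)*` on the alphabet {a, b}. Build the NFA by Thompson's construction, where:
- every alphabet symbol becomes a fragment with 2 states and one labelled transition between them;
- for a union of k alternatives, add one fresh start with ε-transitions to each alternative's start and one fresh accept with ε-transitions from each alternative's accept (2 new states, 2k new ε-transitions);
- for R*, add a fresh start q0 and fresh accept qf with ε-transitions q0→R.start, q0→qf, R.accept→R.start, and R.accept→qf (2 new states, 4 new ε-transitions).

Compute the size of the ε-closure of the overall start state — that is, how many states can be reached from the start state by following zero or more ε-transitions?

9

Compute the ε-closure size of each fragment's start state recursively; a symbol fragment's start has no outgoing ε-edge, so its closure is just itself (size 1).
  a | b → new start ε-reaches every alternative's start; none of them accept ε, so the new accept is not reached: C = 1 + 1 + 1 = 3
  (a | b)* → new start has ε-edges to the inner start and to the new accept, so C = 2 + 3 = 5
  a | b | (a | b)* → new start ε-reaches every alternative's start; at least one alternative accepts ε, so the union's new accept is reached too: C = 1 + 1 + 1 + 5 + 1 = 9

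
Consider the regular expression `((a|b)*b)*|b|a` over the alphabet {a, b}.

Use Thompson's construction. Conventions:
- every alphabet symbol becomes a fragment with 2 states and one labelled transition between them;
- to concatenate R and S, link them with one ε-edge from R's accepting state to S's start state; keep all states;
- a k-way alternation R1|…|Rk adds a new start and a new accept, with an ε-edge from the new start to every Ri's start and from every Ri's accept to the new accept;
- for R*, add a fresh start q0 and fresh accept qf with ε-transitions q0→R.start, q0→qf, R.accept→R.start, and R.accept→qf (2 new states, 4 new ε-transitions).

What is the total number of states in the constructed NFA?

18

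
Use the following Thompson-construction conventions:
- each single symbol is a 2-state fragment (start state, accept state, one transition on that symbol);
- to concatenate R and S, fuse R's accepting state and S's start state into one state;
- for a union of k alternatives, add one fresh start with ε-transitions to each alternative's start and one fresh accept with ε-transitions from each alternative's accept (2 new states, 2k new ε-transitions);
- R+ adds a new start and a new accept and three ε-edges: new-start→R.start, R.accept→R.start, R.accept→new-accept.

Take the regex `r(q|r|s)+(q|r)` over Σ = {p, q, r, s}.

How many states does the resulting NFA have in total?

By structural recursion:
Each of the 6 symbol leaves contributes a 2-state fragment.
  q|r|s : 8 states
  (q|r|s)+ : 10 states
  q|r : 6 states
  r(q|r|s)+(q|r) : 16 states

16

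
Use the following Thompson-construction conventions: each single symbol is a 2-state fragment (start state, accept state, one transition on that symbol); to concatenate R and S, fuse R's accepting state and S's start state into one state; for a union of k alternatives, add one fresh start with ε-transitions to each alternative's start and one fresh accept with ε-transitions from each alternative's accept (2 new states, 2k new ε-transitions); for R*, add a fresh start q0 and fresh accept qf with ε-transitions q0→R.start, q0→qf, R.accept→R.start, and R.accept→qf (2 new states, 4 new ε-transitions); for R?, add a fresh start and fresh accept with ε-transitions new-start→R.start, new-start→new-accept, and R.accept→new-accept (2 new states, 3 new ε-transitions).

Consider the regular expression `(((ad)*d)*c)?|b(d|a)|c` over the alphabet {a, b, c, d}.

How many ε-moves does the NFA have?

Recursing over subexpressions:
Each of the 8 symbol leaves contributes 0 ε-transitions.
  ad : 0 ε-transitions
  (ad)* : 4 ε-transitions
  (ad)*d : 4 ε-transitions
  ((ad)*d)* : 8 ε-transitions
  ((ad)*d)*c : 8 ε-transitions
  (((ad)*d)*c)? : 11 ε-transitions
  d|a : 4 ε-transitions
  b(d|a) : 4 ε-transitions
  (((ad)*d)*c)?|b(d|a)|c : 21 ε-transitions

21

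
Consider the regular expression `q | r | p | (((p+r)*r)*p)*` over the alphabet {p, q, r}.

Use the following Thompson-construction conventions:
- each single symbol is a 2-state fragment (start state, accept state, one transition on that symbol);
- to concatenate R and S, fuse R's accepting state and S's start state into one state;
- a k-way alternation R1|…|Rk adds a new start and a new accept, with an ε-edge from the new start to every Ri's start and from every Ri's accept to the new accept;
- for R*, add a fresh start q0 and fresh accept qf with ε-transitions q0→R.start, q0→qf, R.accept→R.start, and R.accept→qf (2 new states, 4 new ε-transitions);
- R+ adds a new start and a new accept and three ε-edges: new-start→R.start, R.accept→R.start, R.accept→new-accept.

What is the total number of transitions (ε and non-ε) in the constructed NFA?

30

By structural recursion:
Each of the 7 symbol leaves contributes 1 transition (1 symbol, 0 ε).
  p+ : 4 transitions (1 symbol, 3 ε)
  p+r : 5 transitions (2 symbol, 3 ε)
  (p+r)* : 9 transitions (2 symbol, 7 ε)
  (p+r)*r : 10 transitions (3 symbol, 7 ε)
  ((p+r)*r)* : 14 transitions (3 symbol, 11 ε)
  ((p+r)*r)*p : 15 transitions (4 symbol, 11 ε)
  (((p+r)*r)*p)* : 19 transitions (4 symbol, 15 ε)
  q | r | p | (((p+r)*r)*p)* : 30 transitions (7 symbol, 23 ε)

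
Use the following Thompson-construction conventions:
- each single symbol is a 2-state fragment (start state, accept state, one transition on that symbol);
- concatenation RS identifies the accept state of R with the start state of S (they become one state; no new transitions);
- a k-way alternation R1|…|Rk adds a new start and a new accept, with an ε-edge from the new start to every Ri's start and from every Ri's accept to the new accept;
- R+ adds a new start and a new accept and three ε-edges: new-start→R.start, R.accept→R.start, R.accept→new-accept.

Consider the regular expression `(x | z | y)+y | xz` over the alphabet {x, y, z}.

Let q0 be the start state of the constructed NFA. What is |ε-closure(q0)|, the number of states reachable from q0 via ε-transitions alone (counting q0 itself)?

7

Compute the ε-closure size of each fragment's start state recursively; a symbol fragment's start has no outgoing ε-edge, so its closure is just itself (size 1).
  x | z | y : new start ε-reaches every alternative's start; none of them accept ε, so the new accept is not reached: |closure| = 1 + 1 + 1 + 1 = 4
  (x | z | y)+ : |closure| = 1 + 4 = 5 (the body doesn't accept ε, so the new accept is not reached)
  (x | z | y)+y : |closure| equals the left operand's closure size = 5 (its accept is not ε-reachable, so the closure stops there)
  xz : |closure| equals the left operand's closure size = 1 (its accept is not ε-reachable, so the closure stops there)
  (x | z | y)+y | xz : new start ε-reaches every alternative's start; none of them accept ε, so the new accept is not reached: |closure| = 1 + 5 + 1 = 7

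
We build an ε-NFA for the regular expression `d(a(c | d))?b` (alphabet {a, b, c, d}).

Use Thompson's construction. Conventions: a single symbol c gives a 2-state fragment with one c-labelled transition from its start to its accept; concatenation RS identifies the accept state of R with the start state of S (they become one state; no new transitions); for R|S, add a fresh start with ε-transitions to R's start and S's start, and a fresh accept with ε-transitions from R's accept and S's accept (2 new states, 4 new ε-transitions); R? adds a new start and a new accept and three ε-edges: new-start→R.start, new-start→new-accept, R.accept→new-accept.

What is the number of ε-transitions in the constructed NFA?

7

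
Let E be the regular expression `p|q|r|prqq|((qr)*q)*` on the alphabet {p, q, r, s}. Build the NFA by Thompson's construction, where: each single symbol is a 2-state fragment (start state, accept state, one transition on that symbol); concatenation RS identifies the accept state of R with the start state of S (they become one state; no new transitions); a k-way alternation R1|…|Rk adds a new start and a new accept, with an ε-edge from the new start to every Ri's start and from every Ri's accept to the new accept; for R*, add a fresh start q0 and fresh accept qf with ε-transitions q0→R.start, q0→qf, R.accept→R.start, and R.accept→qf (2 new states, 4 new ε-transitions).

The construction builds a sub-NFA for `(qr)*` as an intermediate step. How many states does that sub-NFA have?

5

Fragment for `(qr)*`:
Each of the 2 symbol leaves contributes a 2-state fragment.
  qr → 3 states
  (qr)* → 5 states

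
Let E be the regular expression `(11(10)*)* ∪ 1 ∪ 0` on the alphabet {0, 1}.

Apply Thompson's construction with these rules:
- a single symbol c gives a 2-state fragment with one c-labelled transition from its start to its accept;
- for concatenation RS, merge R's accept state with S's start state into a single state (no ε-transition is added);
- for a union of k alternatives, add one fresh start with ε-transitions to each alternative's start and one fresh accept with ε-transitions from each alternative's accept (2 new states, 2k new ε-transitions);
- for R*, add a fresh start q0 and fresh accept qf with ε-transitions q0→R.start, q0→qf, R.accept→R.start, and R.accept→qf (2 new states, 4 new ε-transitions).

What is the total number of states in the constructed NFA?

15

By structural recursion:
Each of the 6 symbol leaves contributes a 2-state fragment.
  10 → 3 states
  (10)* → 5 states
  11(10)* → 7 states
  (11(10)*)* → 9 states
  (11(10)*)* ∪ 1 ∪ 0 → 15 states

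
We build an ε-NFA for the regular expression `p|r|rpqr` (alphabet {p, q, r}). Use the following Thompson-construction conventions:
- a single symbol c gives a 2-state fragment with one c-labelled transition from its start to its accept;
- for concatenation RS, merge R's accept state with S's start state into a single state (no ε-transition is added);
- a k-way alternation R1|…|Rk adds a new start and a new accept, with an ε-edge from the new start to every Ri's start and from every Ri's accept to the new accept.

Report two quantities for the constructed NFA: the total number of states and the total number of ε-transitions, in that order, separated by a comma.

Recursing over subexpressions:
Each of the 6 symbol leaves contributes 2 states and 0 ε-transitions.
  rpqr — 5 states, 0 ε-transitions
  p|r|rpqr — 11 states, 6 ε-transitions

11, 6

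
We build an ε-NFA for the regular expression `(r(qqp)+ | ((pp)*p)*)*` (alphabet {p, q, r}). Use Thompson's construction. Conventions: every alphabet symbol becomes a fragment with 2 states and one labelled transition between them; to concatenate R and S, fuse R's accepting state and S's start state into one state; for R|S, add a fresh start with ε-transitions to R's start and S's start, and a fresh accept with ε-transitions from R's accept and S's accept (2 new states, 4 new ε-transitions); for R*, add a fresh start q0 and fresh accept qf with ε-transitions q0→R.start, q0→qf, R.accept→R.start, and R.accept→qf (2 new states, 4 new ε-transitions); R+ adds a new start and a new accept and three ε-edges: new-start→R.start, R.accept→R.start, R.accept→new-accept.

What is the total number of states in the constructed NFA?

Per subexpression:
Each of the 7 symbol leaves contributes a 2-state fragment.
  qqp : 4 states
  (qqp)+ : 6 states
  r(qqp)+ : 7 states
  pp : 3 states
  (pp)* : 5 states
  (pp)*p : 6 states
  ((pp)*p)* : 8 states
  r(qqp)+ | ((pp)*p)* : 17 states
  (r(qqp)+ | ((pp)*p)*)* : 19 states

19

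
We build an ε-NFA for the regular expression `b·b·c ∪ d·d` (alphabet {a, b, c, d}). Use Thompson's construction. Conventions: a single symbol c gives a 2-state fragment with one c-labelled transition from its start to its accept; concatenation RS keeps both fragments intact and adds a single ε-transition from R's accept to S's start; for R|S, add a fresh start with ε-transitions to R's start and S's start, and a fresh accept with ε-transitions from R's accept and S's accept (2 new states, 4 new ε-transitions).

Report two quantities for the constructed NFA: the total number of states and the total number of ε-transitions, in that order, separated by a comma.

Recursing over subexpressions:
Each of the 5 symbol leaves contributes 2 states and 0 ε-transitions.
  b·b·c → 6 states, 2 ε-transitions
  d·d → 4 states, 1 ε-transition
  b·b·c ∪ d·d → 12 states, 7 ε-transitions

12, 7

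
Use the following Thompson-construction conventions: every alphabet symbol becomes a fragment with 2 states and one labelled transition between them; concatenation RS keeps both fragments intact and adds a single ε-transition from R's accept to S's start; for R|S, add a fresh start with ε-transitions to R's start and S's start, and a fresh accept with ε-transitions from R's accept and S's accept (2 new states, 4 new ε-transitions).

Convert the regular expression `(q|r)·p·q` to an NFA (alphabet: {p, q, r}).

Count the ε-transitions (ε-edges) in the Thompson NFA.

6

Per subexpression:
Each of the 4 symbol leaves contributes 0 ε-transitions.
  q|r = 4 ε-transitions
  (q|r)·p·q = 6 ε-transitions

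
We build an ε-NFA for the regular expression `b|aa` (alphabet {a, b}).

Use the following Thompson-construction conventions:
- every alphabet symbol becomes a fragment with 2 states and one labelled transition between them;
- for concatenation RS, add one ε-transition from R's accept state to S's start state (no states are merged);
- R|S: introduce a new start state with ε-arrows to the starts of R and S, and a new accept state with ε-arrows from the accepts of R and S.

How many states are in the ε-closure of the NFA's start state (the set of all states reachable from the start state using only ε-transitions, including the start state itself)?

Compute the ε-closure size of each fragment's start state recursively; a symbol fragment's start has no outgoing ε-edge, so its closure is just itself (size 1).
  aa — |closure| equals the left operand's closure size = 1 (its accept is not ε-reachable, so the closure stops there)
  b|aa — new start ε-reaches every alternative's start; none of them accept ε, so the new accept is not reached: |closure| = 1 + 1 + 1 = 3

3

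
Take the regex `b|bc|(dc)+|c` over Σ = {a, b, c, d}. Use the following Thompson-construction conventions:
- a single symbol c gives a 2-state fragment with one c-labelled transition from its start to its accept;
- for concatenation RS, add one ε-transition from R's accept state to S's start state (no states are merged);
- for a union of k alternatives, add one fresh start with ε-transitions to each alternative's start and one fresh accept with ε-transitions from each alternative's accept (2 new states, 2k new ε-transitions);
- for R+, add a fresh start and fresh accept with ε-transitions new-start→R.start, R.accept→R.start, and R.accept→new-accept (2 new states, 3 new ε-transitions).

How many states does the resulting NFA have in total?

16

Building bottom-up:
Each of the 6 symbol leaves contributes a 2-state fragment.
  bc → 4 states
  dc → 4 states
  (dc)+ → 6 states
  b|bc|(dc)+|c → 16 states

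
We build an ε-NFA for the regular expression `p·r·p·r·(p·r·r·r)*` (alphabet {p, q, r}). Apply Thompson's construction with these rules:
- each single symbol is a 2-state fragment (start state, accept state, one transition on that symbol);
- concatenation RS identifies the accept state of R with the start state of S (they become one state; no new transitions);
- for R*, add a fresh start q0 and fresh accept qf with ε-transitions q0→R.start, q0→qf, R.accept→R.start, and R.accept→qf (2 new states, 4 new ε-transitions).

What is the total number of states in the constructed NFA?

Per subexpression:
Each of the 8 symbol leaves contributes a 2-state fragment.
  p·r·r·r → 5 states
  (p·r·r·r)* → 7 states
  p·r·p·r·(p·r·r·r)* → 11 states

11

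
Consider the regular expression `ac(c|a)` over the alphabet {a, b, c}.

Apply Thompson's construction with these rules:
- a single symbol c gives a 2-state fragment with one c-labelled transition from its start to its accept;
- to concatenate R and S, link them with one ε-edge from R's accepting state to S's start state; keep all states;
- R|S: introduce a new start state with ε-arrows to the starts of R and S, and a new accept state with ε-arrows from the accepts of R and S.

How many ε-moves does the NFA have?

Recursing over subexpressions:
Each of the 4 symbol leaves contributes 0 ε-transitions.
  c|a = 4 ε-transitions
  ac(c|a) = 6 ε-transitions

6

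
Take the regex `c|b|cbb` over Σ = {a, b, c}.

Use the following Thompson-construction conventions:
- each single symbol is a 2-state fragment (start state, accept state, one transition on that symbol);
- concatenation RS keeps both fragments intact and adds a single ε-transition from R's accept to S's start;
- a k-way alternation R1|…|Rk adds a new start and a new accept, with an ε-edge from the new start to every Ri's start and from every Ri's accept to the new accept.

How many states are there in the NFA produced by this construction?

Building bottom-up:
Each of the 5 symbol leaves contributes a 2-state fragment.
  cbb — 6 states
  c|b|cbb — 12 states

12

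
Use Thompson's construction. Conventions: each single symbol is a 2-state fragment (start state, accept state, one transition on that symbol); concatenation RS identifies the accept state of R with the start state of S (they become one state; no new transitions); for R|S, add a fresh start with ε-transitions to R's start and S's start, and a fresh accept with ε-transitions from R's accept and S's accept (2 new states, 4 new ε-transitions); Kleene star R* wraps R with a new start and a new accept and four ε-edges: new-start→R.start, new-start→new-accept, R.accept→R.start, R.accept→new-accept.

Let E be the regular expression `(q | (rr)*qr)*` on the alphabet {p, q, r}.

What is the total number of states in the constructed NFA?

Recursing over subexpressions:
Each of the 5 symbol leaves contributes a 2-state fragment.
  rr = 3 states
  (rr)* = 5 states
  (rr)*qr = 7 states
  q | (rr)*qr = 11 states
  (q | (rr)*qr)* = 13 states

13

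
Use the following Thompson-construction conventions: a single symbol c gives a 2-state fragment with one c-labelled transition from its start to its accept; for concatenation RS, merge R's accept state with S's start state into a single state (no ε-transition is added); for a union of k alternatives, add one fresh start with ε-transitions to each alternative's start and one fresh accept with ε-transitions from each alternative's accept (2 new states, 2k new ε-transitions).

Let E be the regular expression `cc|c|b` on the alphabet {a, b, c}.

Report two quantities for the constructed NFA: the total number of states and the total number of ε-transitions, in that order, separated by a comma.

9, 6

By structural recursion:
Each of the 4 symbol leaves contributes 2 states and 0 ε-transitions.
  cc = 3 states, 0 ε-transitions
  cc|c|b = 9 states, 6 ε-transitions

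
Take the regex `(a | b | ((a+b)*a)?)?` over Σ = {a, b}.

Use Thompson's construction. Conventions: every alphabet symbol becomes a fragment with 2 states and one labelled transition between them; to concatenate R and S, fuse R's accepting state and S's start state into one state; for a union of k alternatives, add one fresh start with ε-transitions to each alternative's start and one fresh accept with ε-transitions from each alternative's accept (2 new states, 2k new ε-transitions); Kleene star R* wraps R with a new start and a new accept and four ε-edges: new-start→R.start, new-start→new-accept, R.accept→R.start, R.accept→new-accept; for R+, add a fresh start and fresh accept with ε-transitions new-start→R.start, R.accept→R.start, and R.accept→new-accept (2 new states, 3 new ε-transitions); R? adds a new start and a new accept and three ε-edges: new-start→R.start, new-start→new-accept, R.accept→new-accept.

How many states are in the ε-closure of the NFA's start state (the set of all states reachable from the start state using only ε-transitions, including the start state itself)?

Let C(F) = |ε-closure(F.start)| within fragment F, and note whether F accepts ε. Symbol fragments have C = 1 and do not accept ε. Then:
  a+ : |ε-closure| = 1 + 1 = 2 (the body doesn't accept ε, so the new accept is not reached)
  a+b : |ε-closure| equals the left operand's closure size = 2 (its accept is not ε-reachable, so the closure stops there)
  (a+b)* : the star's fresh start ε-reaches both the body's start and the fresh accept: |ε-closure| = 2 + 2 = 4
  (a+b)*a : |ε-closure| = 4 + (1−1) = 4 (closure spills across the concat boundary because the left factor accepts ε)
  ((a+b)*a)? : new start has ε-edges to the inner start and to the new accept, so |ε-closure| = 2 + 4 = 6
  a | b | ((a+b)*a)? : |ε-closure| = 1 (new start) + (1 + 1 + 6) + 1 (new accept, since some branch ε-reaches its own accept) = 10
  (a | b | ((a+b)*a)?)? : |ε-closure| = 1 (new start) + 10 (body) + 1 (new accept, via ε) = 12

12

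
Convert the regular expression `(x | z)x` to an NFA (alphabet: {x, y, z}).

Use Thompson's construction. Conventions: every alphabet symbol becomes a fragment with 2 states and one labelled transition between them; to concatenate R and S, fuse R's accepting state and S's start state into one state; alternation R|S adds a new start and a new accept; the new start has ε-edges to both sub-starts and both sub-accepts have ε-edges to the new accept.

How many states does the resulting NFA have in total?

7

Bottom-up over the parse tree:
Each of the 3 symbol leaves contributes a 2-state fragment.
  x | z = 6 states
  (x | z)x = 7 states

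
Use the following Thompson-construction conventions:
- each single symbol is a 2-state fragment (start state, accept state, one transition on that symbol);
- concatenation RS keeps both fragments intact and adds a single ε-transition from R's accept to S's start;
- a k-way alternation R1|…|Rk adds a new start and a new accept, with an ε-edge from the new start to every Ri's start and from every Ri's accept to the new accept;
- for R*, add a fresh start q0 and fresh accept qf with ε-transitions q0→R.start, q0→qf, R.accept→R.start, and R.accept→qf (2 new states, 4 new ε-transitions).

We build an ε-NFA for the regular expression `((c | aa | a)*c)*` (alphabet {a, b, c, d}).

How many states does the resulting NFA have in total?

16

Building bottom-up:
Each of the 5 symbol leaves contributes a 2-state fragment.
  aa — 4 states
  c | aa | a — 10 states
  (c | aa | a)* — 12 states
  (c | aa | a)*c — 14 states
  ((c | aa | a)*c)* — 16 states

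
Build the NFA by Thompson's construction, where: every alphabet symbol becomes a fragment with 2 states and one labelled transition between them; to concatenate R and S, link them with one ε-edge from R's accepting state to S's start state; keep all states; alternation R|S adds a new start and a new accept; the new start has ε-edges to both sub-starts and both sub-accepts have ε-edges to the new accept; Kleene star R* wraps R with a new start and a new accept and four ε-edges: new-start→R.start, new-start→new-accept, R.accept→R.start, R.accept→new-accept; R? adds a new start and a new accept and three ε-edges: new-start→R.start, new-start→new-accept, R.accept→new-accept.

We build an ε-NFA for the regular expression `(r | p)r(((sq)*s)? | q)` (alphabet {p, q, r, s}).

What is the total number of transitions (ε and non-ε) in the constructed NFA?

26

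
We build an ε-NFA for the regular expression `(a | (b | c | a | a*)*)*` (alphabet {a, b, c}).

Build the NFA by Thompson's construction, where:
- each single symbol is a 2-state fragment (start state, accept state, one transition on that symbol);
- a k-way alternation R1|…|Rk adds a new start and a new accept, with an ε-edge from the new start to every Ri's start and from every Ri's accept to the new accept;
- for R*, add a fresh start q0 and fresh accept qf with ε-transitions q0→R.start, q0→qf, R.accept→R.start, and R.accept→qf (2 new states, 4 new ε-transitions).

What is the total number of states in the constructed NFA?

Recursing over subexpressions:
Each of the 5 symbol leaves contributes a 2-state fragment.
  a* = 4 states
  b | c | a | a* = 12 states
  (b | c | a | a*)* = 14 states
  a | (b | c | a | a*)* = 18 states
  (a | (b | c | a | a*)*)* = 20 states

20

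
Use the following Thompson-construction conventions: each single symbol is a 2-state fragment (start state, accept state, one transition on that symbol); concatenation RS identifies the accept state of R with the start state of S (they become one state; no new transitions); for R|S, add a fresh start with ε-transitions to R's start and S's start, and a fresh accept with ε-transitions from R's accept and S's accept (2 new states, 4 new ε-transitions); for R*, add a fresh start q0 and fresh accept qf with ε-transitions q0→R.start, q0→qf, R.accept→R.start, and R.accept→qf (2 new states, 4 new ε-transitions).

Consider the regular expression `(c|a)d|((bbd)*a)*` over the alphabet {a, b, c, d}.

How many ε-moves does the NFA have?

16

Per subexpression:
Each of the 7 symbol leaves contributes 0 ε-transitions.
  c|a → 4 ε-transitions
  (c|a)d → 4 ε-transitions
  bbd → 0 ε-transitions
  (bbd)* → 4 ε-transitions
  (bbd)*a → 4 ε-transitions
  ((bbd)*a)* → 8 ε-transitions
  (c|a)d|((bbd)*a)* → 16 ε-transitions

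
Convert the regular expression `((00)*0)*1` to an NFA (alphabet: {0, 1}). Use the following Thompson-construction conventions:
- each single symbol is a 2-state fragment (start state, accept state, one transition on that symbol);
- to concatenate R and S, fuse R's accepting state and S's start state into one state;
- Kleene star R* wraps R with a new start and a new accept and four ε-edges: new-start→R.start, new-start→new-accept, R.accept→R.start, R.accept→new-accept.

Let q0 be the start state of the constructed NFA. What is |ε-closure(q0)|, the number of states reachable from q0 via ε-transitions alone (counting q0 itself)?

5

Let C(F) = |ε-closure(F.start)| within fragment F, and note whether F accepts ε. Symbol fragments have C = 1 and do not accept ε. Then:
  00 : |ε-closure| equals the left operand's closure size = 1 (its accept is not ε-reachable, so the closure stops there)
  (00)* : |ε-closure| = 1 (new start) + 1 (body) + 1 (new accept) = 3
  (00)*0 : the left operand accepts ε, so the closure extends into the next operand (the shared merged state is already counted); |ε-closure| = 3 + (1−1) = 3
  ((00)*0)* : |ε-closure| = 1 (new start) + 3 (body) + 1 (new accept) = 5
  ((00)*0)*1 : the left operand accepts ε, so the closure extends into the next operand (the shared merged state is already counted); |ε-closure| = 5 + (1−1) = 5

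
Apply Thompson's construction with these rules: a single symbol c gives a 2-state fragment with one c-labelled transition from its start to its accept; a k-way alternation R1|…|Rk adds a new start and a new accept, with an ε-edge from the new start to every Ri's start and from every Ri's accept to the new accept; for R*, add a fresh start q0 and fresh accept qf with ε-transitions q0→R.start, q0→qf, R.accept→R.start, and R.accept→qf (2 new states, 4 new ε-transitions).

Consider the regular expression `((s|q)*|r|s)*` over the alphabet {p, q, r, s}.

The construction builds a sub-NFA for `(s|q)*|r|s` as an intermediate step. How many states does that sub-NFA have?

14

Fragment for `(s|q)*|r|s`:
Each of the 4 symbol leaves contributes a 2-state fragment.
  s|q : 6 states
  (s|q)* : 8 states
  (s|q)*|r|s : 14 states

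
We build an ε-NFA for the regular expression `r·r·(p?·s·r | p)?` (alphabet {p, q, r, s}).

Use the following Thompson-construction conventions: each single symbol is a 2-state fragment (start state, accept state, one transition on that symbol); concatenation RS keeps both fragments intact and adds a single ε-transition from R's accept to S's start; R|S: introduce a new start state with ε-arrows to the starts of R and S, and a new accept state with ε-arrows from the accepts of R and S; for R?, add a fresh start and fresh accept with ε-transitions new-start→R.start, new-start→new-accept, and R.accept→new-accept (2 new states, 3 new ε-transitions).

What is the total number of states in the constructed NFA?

Building bottom-up:
Each of the 6 symbol leaves contributes a 2-state fragment.
  p? — 4 states
  p?·s·r — 8 states
  p?·s·r | p — 12 states
  (p?·s·r | p)? — 14 states
  r·r·(p?·s·r | p)? — 18 states

18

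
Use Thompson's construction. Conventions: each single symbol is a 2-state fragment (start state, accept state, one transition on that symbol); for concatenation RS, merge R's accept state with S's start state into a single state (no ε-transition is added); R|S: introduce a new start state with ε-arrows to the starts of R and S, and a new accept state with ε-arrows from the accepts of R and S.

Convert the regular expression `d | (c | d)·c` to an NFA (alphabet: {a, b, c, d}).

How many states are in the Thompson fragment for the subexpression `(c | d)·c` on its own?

7

Fragment for `(c | d)·c`:
Each of the 3 symbol leaves contributes a 2-state fragment.
  c | d → 6 states
  (c | d)·c → 7 states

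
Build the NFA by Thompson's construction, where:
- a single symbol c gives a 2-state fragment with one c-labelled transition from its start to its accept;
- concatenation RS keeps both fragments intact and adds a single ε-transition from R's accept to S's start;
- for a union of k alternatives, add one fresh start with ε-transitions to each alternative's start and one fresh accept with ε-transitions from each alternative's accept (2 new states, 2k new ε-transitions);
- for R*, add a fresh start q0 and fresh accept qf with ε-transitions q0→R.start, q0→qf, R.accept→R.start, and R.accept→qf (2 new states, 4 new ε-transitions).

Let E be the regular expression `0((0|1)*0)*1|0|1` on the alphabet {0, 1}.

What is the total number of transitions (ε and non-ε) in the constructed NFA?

By structural recursion:
Each of the 7 symbol leaves contributes 1 transition (1 symbol, 0 ε).
  0|1 — 6 transitions (2 symbol, 4 ε)
  (0|1)* — 10 transitions (2 symbol, 8 ε)
  (0|1)*0 — 12 transitions (3 symbol, 9 ε)
  ((0|1)*0)* — 16 transitions (3 symbol, 13 ε)
  0((0|1)*0)*1 — 20 transitions (5 symbol, 15 ε)
  0((0|1)*0)*1|0|1 — 28 transitions (7 symbol, 21 ε)

28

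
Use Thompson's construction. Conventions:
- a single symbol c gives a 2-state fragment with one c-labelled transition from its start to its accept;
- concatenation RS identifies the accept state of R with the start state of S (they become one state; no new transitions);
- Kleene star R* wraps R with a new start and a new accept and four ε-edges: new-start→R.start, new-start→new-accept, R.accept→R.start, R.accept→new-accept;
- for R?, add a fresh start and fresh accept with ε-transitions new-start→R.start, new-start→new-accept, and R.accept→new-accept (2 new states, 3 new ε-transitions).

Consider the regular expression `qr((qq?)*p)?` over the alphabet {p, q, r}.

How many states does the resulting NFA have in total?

12

Building bottom-up:
Each of the 5 symbol leaves contributes a 2-state fragment.
  q? → 4 states
  qq? → 5 states
  (qq?)* → 7 states
  (qq?)*p → 8 states
  ((qq?)*p)? → 10 states
  qr((qq?)*p)? → 12 states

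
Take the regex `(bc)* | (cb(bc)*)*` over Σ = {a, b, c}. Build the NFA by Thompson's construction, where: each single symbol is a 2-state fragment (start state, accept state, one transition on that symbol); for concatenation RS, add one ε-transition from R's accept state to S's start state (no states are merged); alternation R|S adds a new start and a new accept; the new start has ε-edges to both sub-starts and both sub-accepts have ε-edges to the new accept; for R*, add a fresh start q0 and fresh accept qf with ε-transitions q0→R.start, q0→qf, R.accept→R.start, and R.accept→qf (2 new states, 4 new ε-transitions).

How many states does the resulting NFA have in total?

20

Building bottom-up:
Each of the 6 symbol leaves contributes a 2-state fragment.
  bc : 4 states
  (bc)* : 6 states
  bc : 4 states
  (bc)* : 6 states
  cb(bc)* : 10 states
  (cb(bc)*)* : 12 states
  (bc)* | (cb(bc)*)* : 20 states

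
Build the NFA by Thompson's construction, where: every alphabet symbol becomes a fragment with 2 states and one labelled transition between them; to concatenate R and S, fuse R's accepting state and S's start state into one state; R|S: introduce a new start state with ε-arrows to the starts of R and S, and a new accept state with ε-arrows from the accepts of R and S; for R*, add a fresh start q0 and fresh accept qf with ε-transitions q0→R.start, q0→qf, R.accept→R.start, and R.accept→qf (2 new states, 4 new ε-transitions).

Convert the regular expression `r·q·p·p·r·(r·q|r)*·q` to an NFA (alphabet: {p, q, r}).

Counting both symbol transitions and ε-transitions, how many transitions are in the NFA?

Building bottom-up:
Each of the 9 symbol leaves contributes 1 transition (1 symbol, 0 ε).
  r·q : 2 transitions (2 symbol, 0 ε)
  r·q|r : 7 transitions (3 symbol, 4 ε)
  (r·q|r)* : 11 transitions (3 symbol, 8 ε)
  r·q·p·p·r·(r·q|r)*·q : 17 transitions (9 symbol, 8 ε)

17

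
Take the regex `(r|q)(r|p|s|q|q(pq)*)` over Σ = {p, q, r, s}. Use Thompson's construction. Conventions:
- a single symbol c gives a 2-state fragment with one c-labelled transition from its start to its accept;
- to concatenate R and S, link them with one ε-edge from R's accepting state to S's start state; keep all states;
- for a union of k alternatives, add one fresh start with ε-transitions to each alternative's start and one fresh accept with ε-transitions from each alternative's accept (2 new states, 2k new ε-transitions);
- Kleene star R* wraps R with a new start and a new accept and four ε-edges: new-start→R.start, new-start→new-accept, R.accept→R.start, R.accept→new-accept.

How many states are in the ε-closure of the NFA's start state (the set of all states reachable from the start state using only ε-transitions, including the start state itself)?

Work bottom-up. For each fragment F, track |ε-closure(F.start)| and whether F's accept lies in that closure (i.e. whether F accepts ε). A single-symbol fragment has closure size 1 and does not accept ε.
  r|q — new start ε-reaches every alternative's start; none of them accept ε, so the new accept is not reached: C = 1 + 1 + 1 = 3
  pq — same as the first factor's closure: C = 1
  (pq)* — the star's fresh start ε-reaches both the body's start and the fresh accept: C = 2 + 1 = 3
  q(pq)* — same as the first factor's closure: C = 1
  r|p|s|q|q(pq)* — C = 1 + 1 + 1 + 1 + 1 + 1 = 6 (the new accept is not ε-reachable since no branch accepts ε)
  (r|q)(r|p|s|q|q(pq)*) — C equals the left operand's closure size = 3 (its accept is not ε-reachable, so the closure stops there)

3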